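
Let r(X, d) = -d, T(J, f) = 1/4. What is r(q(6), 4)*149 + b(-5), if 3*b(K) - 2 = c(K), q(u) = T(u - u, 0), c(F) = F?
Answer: -597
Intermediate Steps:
T(J, f) = ¼ (T(J, f) = 1*(¼) = ¼)
q(u) = ¼
b(K) = ⅔ + K/3
r(q(6), 4)*149 + b(-5) = -1*4*149 + (⅔ + (⅓)*(-5)) = -4*149 + (⅔ - 5/3) = -596 - 1 = -597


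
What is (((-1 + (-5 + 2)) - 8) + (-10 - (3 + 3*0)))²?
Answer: 625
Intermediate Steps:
(((-1 + (-5 + 2)) - 8) + (-10 - (3 + 3*0)))² = (((-1 - 3) - 8) + (-10 - (3 + 0)))² = ((-4 - 8) + (-10 - 1*3))² = (-12 + (-10 - 3))² = (-12 - 13)² = (-25)² = 625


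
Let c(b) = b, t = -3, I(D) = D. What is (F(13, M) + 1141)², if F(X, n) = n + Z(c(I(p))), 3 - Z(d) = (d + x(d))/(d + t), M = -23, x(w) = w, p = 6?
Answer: 1247689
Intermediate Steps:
Z(d) = 3 - 2*d/(-3 + d) (Z(d) = 3 - (d + d)/(d - 3) = 3 - 2*d/(-3 + d))
F(X, n) = -1 + n (F(X, n) = n + (-9 + 6)/(-3 + 6) = n - 3/3 = n + (⅓)*(-3) = n - 1 = -1 + n)
(F(13, M) + 1141)² = ((-1 - 23) + 1141)² = (-24 + 1141)² = 1117² = 1247689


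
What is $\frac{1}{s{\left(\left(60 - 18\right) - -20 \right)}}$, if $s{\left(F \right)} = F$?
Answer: $\frac{1}{62} \approx 0.016129$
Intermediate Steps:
$\frac{1}{s{\left(\left(60 - 18\right) - -20 \right)}} = \frac{1}{\left(60 - 18\right) - -20} = \frac{1}{\left(60 - 18\right) + 20} = \frac{1}{42 + 20} = \frac{1}{62}$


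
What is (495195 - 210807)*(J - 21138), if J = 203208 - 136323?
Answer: 13009897836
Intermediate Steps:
J = 66885
(495195 - 210807)*(J - 21138) = (495195 - 210807)*(66885 - 21138) = 284388*45747 = 13009897836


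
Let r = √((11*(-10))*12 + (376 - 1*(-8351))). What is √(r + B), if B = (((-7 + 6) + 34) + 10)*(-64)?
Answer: √(-2752 + 3*√823) ≈ 51.633*I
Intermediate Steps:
B = -2752 (B = ((-1 + 34) + 10)*(-64) = (33 + 10)*(-64) = 43*(-64) = -2752)
r = 3*√823 (r = √(-110*12 + (376 + 8351)) = √(-1320 + 8727) = √7407 = 3*√823 ≈ 86.064)
√(r + B) = √(3*√823 - 2752) = √(-2752 + 3*√823)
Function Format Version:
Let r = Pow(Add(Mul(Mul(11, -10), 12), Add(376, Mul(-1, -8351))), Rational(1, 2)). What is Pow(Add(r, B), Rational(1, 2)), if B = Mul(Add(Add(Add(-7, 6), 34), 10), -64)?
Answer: Pow(Add(-2752, Mul(3, Pow(823, Rational(1, 2)))), Rational(1, 2)) ≈ Mul(51.633, I)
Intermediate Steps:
B = -2752 (B = Mul(Add(Add(-1, 34), 10), -64) = Mul(Add(33, 10), -64) = Mul(43, -64) = -2752)
r = Mul(3, Pow(823, Rational(1, 2))) (r = Pow(Add(Mul(-110, 12), Add(376, 8351)), Rational(1, 2)) = Pow(Add(-1320, 8727), Rational(1, 2)) = Pow(7407, Rational(1, 2)) = Mul(3, Pow(823, Rational(1, 2))) ≈ 86.064)
Pow(Add(r, B), Rational(1, 2)) = Pow(Add(Mul(3, Pow(823, Rational(1, 2))), -2752), Rational(1, 2)) = Pow(Add(-2752, Mul(3, Pow(823, Rational(1, 2)))), Rational(1, 2))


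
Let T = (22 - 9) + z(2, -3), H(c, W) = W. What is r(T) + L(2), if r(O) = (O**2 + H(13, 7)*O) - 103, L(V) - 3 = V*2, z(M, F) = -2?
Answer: 102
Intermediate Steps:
L(V) = 3 + 2*V (L(V) = 3 + V*2 = 3 + 2*V)
T = 11 (T = (22 - 9) - 2 = 13 - 2 = 11)
r(O) = -103 + O**2 + 7*O (r(O) = (O**2 + 7*O) - 103 = -103 + O**2 + 7*O)
r(T) + L(2) = (-103 + 11**2 + 7*11) + (3 + 2*2) = (-103 + 121 + 77) + (3 + 4) = 95 + 7 = 102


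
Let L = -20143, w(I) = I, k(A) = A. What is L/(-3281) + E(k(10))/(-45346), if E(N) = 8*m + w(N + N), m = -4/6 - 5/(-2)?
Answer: 1369936105/223170339 ≈ 6.1385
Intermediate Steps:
m = 11/6 (m = -4*⅙ - 5*(-½) = -⅔ + 5/2 = 11/6 ≈ 1.8333)
E(N) = 44/3 + 2*N (E(N) = 8*(11/6) + (N + N) = 44/3 + 2*N)
L/(-3281) + E(k(10))/(-45346) = -20143/(-3281) + (44/3 + 2*10)/(-45346) = -20143*(-1/3281) + (44/3 + 20)*(-1/45346) = 20143/3281 + (104/3)*(-1/45346) = 20143/3281 - 52/68019 = 1369936105/223170339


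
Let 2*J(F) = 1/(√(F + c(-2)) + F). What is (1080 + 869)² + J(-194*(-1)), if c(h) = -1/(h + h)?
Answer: 568905076355/149767 - √777/149767 ≈ 3.7986e+6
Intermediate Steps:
c(h) = -1/(2*h)
J(F) = 1/(2*(F + √(¼ + F))) (J(F) = 1/(2*(√(F - ½/(-2)) + F)) = 1/(2*(√(F - ½*(-½)) + F)) = 1/(2*(√(F + ¼) + F)) = 1/(2*(√(¼ + F) + F)) = 1/(2*(F + √(¼ + F))))
(1080 + 869)² + J(-194*(-1)) = (1080 + 869)² + 1/(√(1 + 4*(-194*(-1))) + 2*(-194*(-1))) = 1949² + 1/(√(1 + 4*194) + 2*194) = 3798601 + 1/(√(1 + 776) + 388) = 3798601 + 1/(√777 + 388) = 3798601 + 1/(388 + √777)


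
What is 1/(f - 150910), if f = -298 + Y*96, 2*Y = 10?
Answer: -1/150728 ≈ -6.6345e-6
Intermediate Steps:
Y = 5 (Y = (1/2)*10 = 5)
f = 182 (f = -298 + 5*96 = -298 + 480 = 182)
1/(f - 150910) = 1/(182 - 150910) = 1/(-150728) = -1/150728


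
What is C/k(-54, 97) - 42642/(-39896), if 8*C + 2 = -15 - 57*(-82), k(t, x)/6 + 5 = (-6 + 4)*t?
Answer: 49577215/24655728 ≈ 2.0108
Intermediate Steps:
k(t, x) = -30 - 12*t (k(t, x) = -30 + 6*((-6 + 4)*t) = -30 + 6*(-2*t) = -30 - 12*t)
C = 4657/8 (C = -¼ + (-15 - 57*(-82))/8 = -¼ + (-15 + 4674)/8 = -¼ + (⅛)*4659 = -¼ + 4659/8 = 4657/8 ≈ 582.13)
C/k(-54, 97) - 42642/(-39896) = 4657/(8*(-30 - 12*(-54))) - 42642/(-39896) = 4657/(8*(-30 + 648)) - 42642*(-1/39896) = (4657/8)/618 + 21321/19948 = (4657/8)*(1/618) + 21321/19948 = 4657/4944 + 21321/19948 = 49577215/24655728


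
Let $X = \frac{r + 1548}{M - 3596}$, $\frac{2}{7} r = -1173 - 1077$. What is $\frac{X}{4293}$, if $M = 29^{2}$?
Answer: $\frac{37}{69165} \approx 0.00053495$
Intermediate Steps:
$M = 841$
$r = -7875$ ($r = \frac{7 \left(-1173 - 1077\right)}{2} = \frac{7}{2} \left(-2250\right) = -7875$)
$X = \frac{333}{145}$ ($X = \frac{-7875 + 1548}{841 - 3596} = - \frac{6327}{-2755} = \left(-6327\right) \left(- \frac{1}{2755}\right) = \frac{333}{145} \approx 2.2966$)
$\frac{X}{4293} = \frac{333}{145 \cdot 4293} = \frac{333}{145} \cdot \frac{1}{4293} = \frac{37}{69165}$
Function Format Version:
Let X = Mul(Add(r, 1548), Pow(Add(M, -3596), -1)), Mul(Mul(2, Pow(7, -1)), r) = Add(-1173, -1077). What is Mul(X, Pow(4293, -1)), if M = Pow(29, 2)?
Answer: Rational(37, 69165) ≈ 0.00053495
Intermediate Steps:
M = 841
r = -7875 (r = Mul(Rational(7, 2), Add(-1173, -1077)) = Mul(Rational(7, 2), -2250) = -7875)
X = Rational(333, 145) (X = Mul(Add(-7875, 1548), Pow(Add(841, -3596), -1)) = Mul(-6327, Pow(-2755, -1)) = Mul(-6327, Rational(-1, 2755)) = Rational(333, 145) ≈ 2.2966)
Mul(X, Pow(4293, -1)) = Mul(Rational(333, 145), Pow(4293, -1)) = Mul(Rational(333, 145), Rational(1, 4293)) = Rational(37, 69165)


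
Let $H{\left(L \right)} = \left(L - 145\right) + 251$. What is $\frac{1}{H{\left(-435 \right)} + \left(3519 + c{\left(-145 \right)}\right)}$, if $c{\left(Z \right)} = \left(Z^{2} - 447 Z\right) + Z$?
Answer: $\frac{1}{88885} \approx 1.125 \cdot 10^{-5}$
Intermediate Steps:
$H{\left(L \right)} = 106 + L$ ($H{\left(L \right)} = \left(-145 + L\right) + 251 = 106 + L$)
$c{\left(Z \right)} = Z^{2} - 446 Z$
$\frac{1}{H{\left(-435 \right)} + \left(3519 + c{\left(-145 \right)}\right)} = \frac{1}{\left(106 - 435\right) - \left(-3519 + 145 \left(-446 - 145\right)\right)} = \frac{1}{-329 + \left(3519 - -85695\right)} = \frac{1}{-329 + \left(3519 + 85695\right)} = \frac{1}{-329 + 89214} = \frac{1}{88885}$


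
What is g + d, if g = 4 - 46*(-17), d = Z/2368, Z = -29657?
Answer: 1831591/2368 ≈ 773.48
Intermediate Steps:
d = -29657/2368 ≈ -12.524
g = 786 (g = 4 + 782 = 786)
g + d = 786 - 29657/2368 = 1831591/2368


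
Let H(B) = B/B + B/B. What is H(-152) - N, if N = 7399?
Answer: -7397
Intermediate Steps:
H(B) = 2 (H(B) = 1 + 1 = 2)
H(-152) - N = 2 - 1*7399 = 2 - 7399 = -7397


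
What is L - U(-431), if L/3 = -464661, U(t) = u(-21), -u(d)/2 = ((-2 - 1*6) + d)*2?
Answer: -1394099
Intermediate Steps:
u(d) = 32 - 4*d (u(d) = -2*((-2 - 1*6) + d)*2 = -2*((-2 - 6) + d)*2 = -2*(-8 + d)*2 = -2*(-16 + 2*d) = 32 - 4*d)
U(t) = 116 (U(t) = 32 - 4*(-21) = 32 + 84 = 116)
L = -1393983 (L = 3*(-464661) = -1393983)
L - U(-431) = -1393983 - 1*116 = -1393983 - 116 = -1394099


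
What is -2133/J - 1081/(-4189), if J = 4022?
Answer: -4587355/16848158 ≈ -0.27228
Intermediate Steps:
-2133/J - 1081/(-4189) = -2133/4022 - 1081/(-4189) = -2133*1/4022 - 1081*(-1/4189) = -2133/4022 + 1081/4189 = -4587355/16848158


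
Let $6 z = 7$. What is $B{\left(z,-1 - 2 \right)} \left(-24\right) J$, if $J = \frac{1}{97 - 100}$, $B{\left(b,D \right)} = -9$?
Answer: $-72$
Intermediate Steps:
$z = \frac{7}{6}$ ($z = \frac{1}{6} \cdot 7 = \frac{7}{6} \approx 1.1667$)
$J = - \frac{1}{3}$ ($J = \frac{1}{-3} = - \frac{1}{3} \approx -0.33333$)
$B{\left(z,-1 - 2 \right)} \left(-24\right) J = \left(-9\right) \left(-24\right) \left(- \frac{1}{3}\right) = 216 \left(- \frac{1}{3}\right) = -72$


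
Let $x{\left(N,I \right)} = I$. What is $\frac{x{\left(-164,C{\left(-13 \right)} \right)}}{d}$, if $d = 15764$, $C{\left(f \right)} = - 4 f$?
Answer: $\frac{13}{3941} \approx 0.0032987$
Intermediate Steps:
$\frac{x{\left(-164,C{\left(-13 \right)} \right)}}{d} = \frac{\left(-4\right) \left(-13\right)}{15764} = 52 \cdot \frac{1}{15764} = \frac{13}{3941}$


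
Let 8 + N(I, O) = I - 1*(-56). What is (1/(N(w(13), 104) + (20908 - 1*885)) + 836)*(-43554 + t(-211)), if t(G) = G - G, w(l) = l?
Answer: -365640729825/10042 ≈ -3.6411e+7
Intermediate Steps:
N(I, O) = 48 + I (N(I, O) = -8 + (I - 1*(-56)) = -8 + (I + 56) = -8 + (56 + I) = 48 + I)
t(G) = 0
(1/(N(w(13), 104) + (20908 - 1*885)) + 836)*(-43554 + t(-211)) = (1/((48 + 13) + (20908 - 1*885)) + 836)*(-43554 + 0) = (1/(61 + (20908 - 885)) + 836)*(-43554) = (1/(61 + 20023) + 836)*(-43554) = (1/20084 + 836)*(-43554) = (16790225/20084)*(-43554) = -365640729825/10042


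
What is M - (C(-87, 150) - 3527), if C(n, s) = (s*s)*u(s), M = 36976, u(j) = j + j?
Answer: -6709497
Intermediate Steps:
u(j) = 2*j
C(n, s) = 2*s³ (C(n, s) = (s*s)*(2*s) = s²*(2*s) = 2*s³)
M - (C(-87, 150) - 3527) = 36976 - (2*150³ - 3527) = 36976 - (2*3375000 - 3527) = 36976 - (6750000 - 3527) = 36976 - 1*6746473 = 36976 - 6746473 = -6709497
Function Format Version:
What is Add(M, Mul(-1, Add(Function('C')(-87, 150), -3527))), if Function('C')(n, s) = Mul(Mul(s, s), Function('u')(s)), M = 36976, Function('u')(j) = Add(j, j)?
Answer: -6709497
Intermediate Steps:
Function('u')(j) = Mul(2, j)
Function('C')(n, s) = Mul(2, Pow(s, 3)) (Function('C')(n, s) = Mul(Mul(s, s), Mul(2, s)) = Mul(Pow(s, 2), Mul(2, s)) = Mul(2, Pow(s, 3)))
Add(M, Mul(-1, Add(Function('C')(-87, 150), -3527))) = Add(36976, Mul(-1, Add(Mul(2, Pow(150, 3)), -3527))) = Add(36976, Mul(-1, Add(Mul(2, 3375000), -3527))) = Add(36976, Mul(-1, Add(6750000, -3527))) = Add(36976, Mul(-1, 6746473)) = Add(36976, -6746473) = -6709497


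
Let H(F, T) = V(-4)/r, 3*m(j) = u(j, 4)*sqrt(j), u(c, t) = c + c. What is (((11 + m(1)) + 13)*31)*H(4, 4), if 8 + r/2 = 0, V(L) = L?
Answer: 1147/6 ≈ 191.17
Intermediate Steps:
u(c, t) = 2*c
r = -16 (r = -16 + 2*0 = -16 + 0 = -16)
m(j) = 2*j**(3/2)/3 (m(j) = ((2*j)*sqrt(j))/3 = (2*j**(3/2))/3 = 2*j**(3/2)/3)
H(F, T) = 1/4 (H(F, T) = -4/(-16) = -4*(-1/16) = 1/4)
(((11 + m(1)) + 13)*31)*H(4, 4) = (((11 + 2*1**(3/2)/3) + 13)*31)*(1/4) = (((11 + (2/3)*1) + 13)*31)*(1/4) = (((11 + 2/3) + 13)*31)*(1/4) = ((35/3 + 13)*31)*(1/4) = ((74/3)*31)*(1/4) = (2294/3)*(1/4) = 1147/6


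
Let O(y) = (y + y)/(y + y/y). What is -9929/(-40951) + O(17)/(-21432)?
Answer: 1914488785/7898956488 ≈ 0.24237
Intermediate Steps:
O(y) = 2*y/(1 + y) (O(y) = (2*y)/(y + 1) = (2*y)/(1 + y) = 2*y/(1 + y))
-9929/(-40951) + O(17)/(-21432) = -9929/(-40951) + (2*17/(1 + 17))/(-21432) = -9929*(-1/40951) + (2*17/18)*(-1/21432) = 9929/40951 + (2*17*(1/18))*(-1/21432) = 9929/40951 + (17/9)*(-1/21432) = 9929/40951 - 17/192888 = 1914488785/7898956488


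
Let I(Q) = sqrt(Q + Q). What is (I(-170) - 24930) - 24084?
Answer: -49014 + 2*I*sqrt(85) ≈ -49014.0 + 18.439*I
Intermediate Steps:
I(Q) = sqrt(2)*sqrt(Q) (I(Q) = sqrt(2*Q) = sqrt(2)*sqrt(Q))
(I(-170) - 24930) - 24084 = (sqrt(2)*sqrt(-170) - 24930) - 24084 = (sqrt(2)*(I*sqrt(170)) - 24930) - 24084 = (2*I*sqrt(85) - 24930) - 24084 = (-24930 + 2*I*sqrt(85)) - 24084 = -49014 + 2*I*sqrt(85)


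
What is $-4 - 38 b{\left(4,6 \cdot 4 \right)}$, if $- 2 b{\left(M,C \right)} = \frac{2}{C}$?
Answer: $- \frac{29}{12} \approx -2.4167$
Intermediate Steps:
$b{\left(M,C \right)} = - \frac{1}{C}$ ($b{\left(M,C \right)} = - \frac{2 \frac{1}{C}}{2} = - \frac{1}{C}$)
$-4 - 38 b{\left(4,6 \cdot 4 \right)} = -4 - 38 \left(- \frac{1}{6 \cdot 4}\right) = -4 - 38 \left(- \frac{1}{24}\right) = -4 - 38 \left(\left(-1\right) \frac{1}{24}\right) = -4 - - \frac{19}{12} = -4 + \frac{19}{12} = - \frac{29}{12}$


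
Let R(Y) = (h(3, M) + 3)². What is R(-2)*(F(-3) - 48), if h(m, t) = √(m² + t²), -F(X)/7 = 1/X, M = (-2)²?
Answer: -8768/3 ≈ -2922.7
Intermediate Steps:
M = 4
F(X) = -7/X
R(Y) = 64 (R(Y) = (√(3² + 4²) + 3)² = (√(9 + 16) + 3)² = (√25 + 3)² = (5 + 3)² = 8² = 64)
R(-2)*(F(-3) - 48) = 64*(-7/(-3) - 48) = 64*(-7*(-⅓) - 48) = 64*(7/3 - 48) = 64*(-137/3) = -8768/3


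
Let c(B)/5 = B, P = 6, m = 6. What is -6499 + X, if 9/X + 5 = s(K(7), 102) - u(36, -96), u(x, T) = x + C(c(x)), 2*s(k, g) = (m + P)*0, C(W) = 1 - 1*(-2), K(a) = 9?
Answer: -285965/44 ≈ -6499.2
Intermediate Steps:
c(B) = 5*B
C(W) = 3 (C(W) = 1 + 2 = 3)
s(k, g) = 0 (s(k, g) = ((6 + 6)*0)/2 = (12*0)/2 = (½)*0 = 0)
u(x, T) = 3 + x (u(x, T) = x + 3 = 3 + x)
X = -9/44 (X = 9/(-5 + (0 - (3 + 36))) = 9/(-5 + (0 - 1*39)) = 9/(-5 + (0 - 39)) = 9/(-5 - 39) = 9/(-44) = 9*(-1/44) = -9/44 ≈ -0.20455)
-6499 + X = -6499 - 9/44 = -285965/44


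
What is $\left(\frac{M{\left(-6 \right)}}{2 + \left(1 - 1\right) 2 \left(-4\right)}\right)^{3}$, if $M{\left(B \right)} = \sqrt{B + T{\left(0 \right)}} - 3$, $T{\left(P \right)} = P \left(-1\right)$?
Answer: $\frac{27}{8} + \frac{21 i \sqrt{6}}{8} \approx 3.375 + 6.4299 i$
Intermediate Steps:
$T{\left(P \right)} = - P$
$M{\left(B \right)} = -3 + \sqrt{B}$ ($M{\left(B \right)} = \sqrt{B - 0} - 3 = \sqrt{B + 0} - 3 = \sqrt{B} - 3 = -3 + \sqrt{B}$)
$\left(\frac{M{\left(-6 \right)}}{2 + \left(1 - 1\right) 2 \left(-4\right)}\right)^{3} = \left(\frac{-3 + \sqrt{-6}}{2 + \left(1 - 1\right) 2 \left(-4\right)}\right)^{3} = \left(\frac{-3 + i \sqrt{6}}{2 + 0 \cdot 2 \left(-4\right)}\right)^{3} = \left(\frac{-3 + i \sqrt{6}}{2 + 0 \left(-4\right)}\right)^{3} = \left(\frac{-3 + i \sqrt{6}}{2 + 0}\right)^{3} = \left(\frac{-3 + i \sqrt{6}}{2}\right)^{3} = \left(\left(-3 + i \sqrt{6}\right) \frac{1}{2}\right)^{3} = \left(- \frac{3}{2} + \frac{i \sqrt{6}}{2}\right)^{3}$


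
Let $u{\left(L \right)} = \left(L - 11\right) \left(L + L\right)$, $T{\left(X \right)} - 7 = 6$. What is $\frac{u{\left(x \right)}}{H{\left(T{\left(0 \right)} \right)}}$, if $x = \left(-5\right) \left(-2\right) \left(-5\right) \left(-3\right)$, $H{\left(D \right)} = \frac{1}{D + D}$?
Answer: $1084200$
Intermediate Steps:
$T{\left(X \right)} = 13$ ($T{\left(X \right)} = 7 + 6 = 13$)
$H{\left(D \right)} = \frac{1}{2 D}$
$x = 150$ ($x = 10 \left(-5\right) \left(-3\right) = \left(-50\right) \left(-3\right) = 150$)
$u{\left(L \right)} = 2 L \left(-11 + L\right)$ ($u{\left(L \right)} = \left(-11 + L\right) 2 L = 2 L \left(-11 + L\right)$)
$\frac{u{\left(x \right)}}{H{\left(T{\left(0 \right)} \right)}} = \frac{2 \cdot 150 \left(-11 + 150\right)}{\frac{1}{2} \cdot \frac{1}{13}} = \frac{2 \cdot 150 \cdot 139}{\frac{1}{2} \cdot \frac{1}{13}} = 41700 \frac{1}{\frac{1}{26}} = 41700 \cdot 26 = 1084200$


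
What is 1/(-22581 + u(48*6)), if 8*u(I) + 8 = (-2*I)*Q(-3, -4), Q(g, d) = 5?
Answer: -1/22942 ≈ -4.3588e-5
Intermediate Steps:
u(I) = -1 - 5*I/4 (u(I) = -1 + (-2*I*5)/8 = -1 + (-10*I)/8 = -1 - 5*I/4)
1/(-22581 + u(48*6)) = 1/(-22581 + (-1 - 60*6)) = 1/(-22581 + (-1 - 5/4*288)) = 1/(-22581 + (-1 - 360)) = 1/(-22581 - 361) = 1/(-22942) = -1/22942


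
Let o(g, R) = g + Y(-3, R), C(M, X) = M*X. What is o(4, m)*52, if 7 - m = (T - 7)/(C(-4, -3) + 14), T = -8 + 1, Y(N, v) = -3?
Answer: 52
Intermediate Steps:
T = -7
m = 98/13 (m = 7 - (-7 - 7)/(-4*(-3) + 14) = 7 - (-14)/(12 + 14) = 7 - (-14)/26 = 7 - 1*(-7/13) = 7 + 7/13 = 98/13 ≈ 7.5385)
o(g, R) = -3 + g (o(g, R) = g - 3 = -3 + g)
o(4, m)*52 = (-3 + 4)*52 = 1*52 = 52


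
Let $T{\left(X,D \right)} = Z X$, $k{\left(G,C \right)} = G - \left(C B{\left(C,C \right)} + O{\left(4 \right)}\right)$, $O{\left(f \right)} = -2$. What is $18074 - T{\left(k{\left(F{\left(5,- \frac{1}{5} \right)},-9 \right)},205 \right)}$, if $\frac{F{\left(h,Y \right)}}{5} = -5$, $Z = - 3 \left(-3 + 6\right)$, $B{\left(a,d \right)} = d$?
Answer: $17138$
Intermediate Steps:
$Z = -9$ ($Z = \left(-3\right) 3 = -9$)
$F{\left(h,Y \right)} = -25$ ($F{\left(h,Y \right)} = 5 \left(-5\right) = -25$)
$k{\left(G,C \right)} = 2 + G - C^{2}$ ($k{\left(G,C \right)} = G - \left(C C - 2\right) = G - \left(C^{2} - 2\right) = G - \left(-2 + C^{2}\right) = 2 + G - C^{2}$)
$T{\left(X,D \right)} = - 9 X$
$18074 - T{\left(k{\left(F{\left(5,- \frac{1}{5} \right)},-9 \right)},205 \right)} = 18074 - - 9 \left(2 - 25 - \left(-9\right)^{2}\right) = 18074 - - 9 \left(2 - 25 - 81\right) = 18074 - \left(-9\right) \left(-104\right) = 18074 - 936 = 17138$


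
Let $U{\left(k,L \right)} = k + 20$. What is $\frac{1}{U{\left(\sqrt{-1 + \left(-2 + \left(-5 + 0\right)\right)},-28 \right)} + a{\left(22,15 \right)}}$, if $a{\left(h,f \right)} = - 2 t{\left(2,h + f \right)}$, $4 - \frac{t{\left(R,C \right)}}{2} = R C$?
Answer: $\frac{75}{22502} - \frac{i \sqrt{2}}{45004} \approx 0.003333 - 3.1424 \cdot 10^{-5} i$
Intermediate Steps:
$t{\left(R,C \right)} = 8 - 2 C R$ ($t{\left(R,C \right)} = 8 - 2 R C = 8 - 2 C R$)
$U{\left(k,L \right)} = 20 + k$
$a{\left(h,f \right)} = -16 + 8 f + 8 h$ ($a{\left(h,f \right)} = - 2 \left(8 - 2 \left(h + f\right) 2\right) = - 2 \left(8 - 2 \left(f + h\right) 2\right) = - 2 \left(8 - \left(4 f + 4 h\right)\right) = - 2 \left(8 - 4 f - 4 h\right) = -16 + 8 f + 8 h$)
$\frac{1}{U{\left(\sqrt{-1 + \left(-2 + \left(-5 + 0\right)\right)},-28 \right)} + a{\left(22,15 \right)}} = \frac{1}{\left(20 + \sqrt{-1 + \left(-2 + \left(-5 + 0\right)\right)}\right) + \left(-16 + 8 \cdot 15 + 8 \cdot 22\right)} = \frac{1}{\left(20 + \sqrt{-1 - 7}\right) + \left(-16 + 120 + 176\right)} = \frac{1}{\left(20 + \sqrt{-1 - 7}\right) + 280} = \frac{1}{\left(20 + \sqrt{-8}\right) + 280} = \frac{1}{\left(20 + 2 i \sqrt{2}\right) + 280} = \frac{1}{300 + 2 i \sqrt{2}}$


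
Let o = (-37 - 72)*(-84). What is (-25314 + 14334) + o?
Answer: -1824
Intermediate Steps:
o = 9156 (o = -109*(-84) = 9156)
(-25314 + 14334) + o = (-25314 + 14334) + 9156 = -10980 + 9156 = -1824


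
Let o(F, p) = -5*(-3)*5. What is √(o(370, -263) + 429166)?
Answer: √429241 ≈ 655.17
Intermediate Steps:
o(F, p) = 75 (o(F, p) = 15*5 = 75)
√(o(370, -263) + 429166) = √(75 + 429166) = √429241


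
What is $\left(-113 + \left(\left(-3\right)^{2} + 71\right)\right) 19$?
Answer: $-627$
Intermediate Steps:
$\left(-113 + \left(\left(-3\right)^{2} + 71\right)\right) 19 = \left(-113 + \left(9 + 71\right)\right) 19 = \left(-113 + 80\right) 19 = \left(-33\right) 19 = -627$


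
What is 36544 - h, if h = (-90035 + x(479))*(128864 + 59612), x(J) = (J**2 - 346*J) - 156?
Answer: 4991634928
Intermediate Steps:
x(J) = -156 + J**2 - 346*J
h = -4991598384 (h = (-90035 + (-156 + 479**2 - 346*479))*(128864 + 59612) = (-90035 + (-156 + 229441 - 165734))*188476 = (-90035 + 63551)*188476 = -26484*188476 = -4991598384)
36544 - h = 36544 - 1*(-4991598384) = 36544 + 4991598384 = 4991634928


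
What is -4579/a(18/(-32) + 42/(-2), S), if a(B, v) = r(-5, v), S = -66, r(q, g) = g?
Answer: 4579/66 ≈ 69.379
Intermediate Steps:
a(B, v) = v
-4579/a(18/(-32) + 42/(-2), S) = -4579/(-66) = -4579*(-1/66) = 4579/66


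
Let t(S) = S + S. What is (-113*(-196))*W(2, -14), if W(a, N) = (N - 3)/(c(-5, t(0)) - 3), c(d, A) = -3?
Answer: 188258/3 ≈ 62753.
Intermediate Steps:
t(S) = 2*S
W(a, N) = ½ - N/6 (W(a, N) = (N - 3)/(-3 - 3) = (-3 + N)/(-6) = (-3 + N)*(-⅙) = ½ - N/6)
(-113*(-196))*W(2, -14) = (-113*(-196))*(½ - ⅙*(-14)) = 22148*(½ + 7/3) = 22148*(17/6) = 188258/3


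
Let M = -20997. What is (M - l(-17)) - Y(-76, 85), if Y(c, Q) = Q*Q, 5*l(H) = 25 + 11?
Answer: -141146/5 ≈ -28229.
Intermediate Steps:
l(H) = 36/5 (l(H) = (25 + 11)/5 = (⅕)*36 = 36/5)
Y(c, Q) = Q²
(M - l(-17)) - Y(-76, 85) = (-20997 - 1*36/5) - 1*85² = (-20997 - 36/5) - 1*7225 = -105021/5 - 7225 = -141146/5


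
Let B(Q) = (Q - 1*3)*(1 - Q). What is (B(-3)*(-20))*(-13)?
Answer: -6240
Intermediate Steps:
B(Q) = (1 - Q)*(-3 + Q) (B(Q) = (Q - 3)*(1 - Q) = (-3 + Q)*(1 - Q) = (1 - Q)*(-3 + Q))
(B(-3)*(-20))*(-13) = ((-3 - 1*(-3)² + 4*(-3))*(-20))*(-13) = ((-3 - 1*9 - 12)*(-20))*(-13) = ((-3 - 9 - 12)*(-20))*(-13) = -24*(-20)*(-13) = 480*(-13) = -6240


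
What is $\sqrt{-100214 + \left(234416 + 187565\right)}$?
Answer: $\sqrt{321767} \approx 567.25$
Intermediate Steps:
$\sqrt{-100214 + \left(234416 + 187565\right)} = \sqrt{-100214 + 421981} = \sqrt{321767}$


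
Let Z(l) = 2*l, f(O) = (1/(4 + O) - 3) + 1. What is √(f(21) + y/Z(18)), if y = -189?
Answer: I*√721/10 ≈ 2.6851*I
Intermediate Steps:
f(O) = -2 + 1/(4 + O) (f(O) = (-3 + 1/(4 + O)) + 1 = -2 + 1/(4 + O))
√(f(21) + y/Z(18)) = √((-7 - 2*21)/(4 + 21) - 189/(2*18)) = √((-7 - 42)/25 - 189/36) = √((1/25)*(-49) - 189*1/36) = √(-49/25 - 21/4) = √(-721/100) = I*√721/10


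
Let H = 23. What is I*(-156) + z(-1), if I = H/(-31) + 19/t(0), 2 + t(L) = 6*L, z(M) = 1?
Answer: 49561/31 ≈ 1598.7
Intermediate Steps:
t(L) = -2 + 6*L
I = -635/62 (I = 23/(-31) + 19/(-2 + 6*0) = 23*(-1/31) + 19/(-2 + 0) = -23/31 + 19/(-2) = -23/31 + 19*(-½) = -23/31 - 19/2 = -635/62 ≈ -10.242)
I*(-156) + z(-1) = -635/62*(-156) + 1 = 49530/31 + 1 = 49561/31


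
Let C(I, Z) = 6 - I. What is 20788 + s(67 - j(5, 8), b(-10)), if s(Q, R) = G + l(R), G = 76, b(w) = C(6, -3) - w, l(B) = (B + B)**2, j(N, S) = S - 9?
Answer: 21264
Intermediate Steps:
j(N, S) = -9 + S
l(B) = 4*B**2 (l(B) = (2*B)**2 = 4*B**2)
b(w) = -w (b(w) = (6 - 1*6) - w = (6 - 6) - w = 0 - w = -w)
s(Q, R) = 76 + 4*R**2
20788 + s(67 - j(5, 8), b(-10)) = 20788 + (76 + 4*(-1*(-10))**2) = 20788 + (76 + 4*10**2) = 20788 + (76 + 4*100) = 20788 + (76 + 400) = 20788 + 476 = 21264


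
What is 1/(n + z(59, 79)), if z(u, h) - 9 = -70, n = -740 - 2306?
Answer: -1/3107 ≈ -0.00032185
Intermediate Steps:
n = -3046
z(u, h) = -61 (z(u, h) = 9 - 70 = -61)
1/(n + z(59, 79)) = 1/(-3046 - 61) = 1/(-3107) = -1/3107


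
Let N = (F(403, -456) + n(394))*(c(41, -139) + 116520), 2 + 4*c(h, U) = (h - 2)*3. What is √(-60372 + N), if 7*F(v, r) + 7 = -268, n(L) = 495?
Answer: √10398301438/14 ≈ 7283.7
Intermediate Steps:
c(h, U) = -2 + 3*h/4 (c(h, U) = -½ + ((h - 2)*3)/4 = -½ + ((-2 + h)*3)/4 = -½ + (-6 + 3*h)/4 = -½ + (-3/2 + 3*h/4) = -2 + 3*h/4)
F(v, r) = -275/7 (F(v, r) = -1 + (⅐)*(-268) = -1 - 268/7 = -275/7)
N = 743581025/14 (N = (-275/7 + 495)*((-2 + (¾)*41) + 116520) = 3190*((-2 + 123/4) + 116520)/7 = 3190*(115/4 + 116520)/7 = (3190/7)*(466195/4) = 743581025/14 ≈ 5.3113e+7)
√(-60372 + N) = √(-60372 + 743581025/14) = √(742735817/14) = √10398301438/14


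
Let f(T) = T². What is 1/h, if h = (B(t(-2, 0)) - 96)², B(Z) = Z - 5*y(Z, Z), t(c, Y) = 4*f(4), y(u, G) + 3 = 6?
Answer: 1/2209 ≈ 0.00045269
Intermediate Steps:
y(u, G) = 3 (y(u, G) = -3 + 6 = 3)
t(c, Y) = 64 (t(c, Y) = 4*4² = 4*16 = 64)
B(Z) = -15 + Z (B(Z) = Z - 5*3 = Z - 15 = -15 + Z)
h = 2209 (h = ((-15 + 64) - 96)² = (49 - 96)² = (-47)² = 2209)
1/h = 1/2209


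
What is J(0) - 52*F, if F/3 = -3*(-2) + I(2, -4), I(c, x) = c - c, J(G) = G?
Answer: -936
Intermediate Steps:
I(c, x) = 0
F = 18 (F = 3*(-3*(-2) + 0) = 3*(6 + 0) = 3*6 = 18)
J(0) - 52*F = 0 - 52*18 = 0 - 936 = -936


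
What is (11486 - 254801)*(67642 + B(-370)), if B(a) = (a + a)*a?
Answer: -83077960230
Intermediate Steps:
B(a) = 2*a² (B(a) = (2*a)*a = 2*a²)
(11486 - 254801)*(67642 + B(-370)) = (11486 - 254801)*(67642 + 2*(-370)²) = -243315*(67642 + 2*136900) = -243315*(67642 + 273800) = -243315*341442 = -83077960230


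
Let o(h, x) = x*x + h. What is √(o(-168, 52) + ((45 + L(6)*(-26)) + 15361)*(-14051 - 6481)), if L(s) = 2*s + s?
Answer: 4*I*√19169030 ≈ 17513.0*I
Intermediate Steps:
L(s) = 3*s
o(h, x) = h + x² (o(h, x) = x² + h = h + x²)
√(o(-168, 52) + ((45 + L(6)*(-26)) + 15361)*(-14051 - 6481)) = √((-168 + 52²) + ((45 + (3*6)*(-26)) + 15361)*(-14051 - 6481)) = √((-168 + 2704) + ((45 + 18*(-26)) + 15361)*(-20532)) = √(2536 + ((45 - 468) + 15361)*(-20532)) = √(2536 + (-423 + 15361)*(-20532)) = √(2536 + 14938*(-20532)) = √(2536 - 306707016) = √(-306704480) = 4*I*√19169030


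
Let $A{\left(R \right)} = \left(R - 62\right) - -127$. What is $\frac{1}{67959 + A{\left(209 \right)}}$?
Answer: $\frac{1}{68233} \approx 1.4656 \cdot 10^{-5}$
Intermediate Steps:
$A{\left(R \right)} = 65 + R$ ($A{\left(R \right)} = \left(-62 + R\right) + 127 = 65 + R$)
$\frac{1}{67959 + A{\left(209 \right)}} = \frac{1}{67959 + \left(65 + 209\right)} = \frac{1}{67959 + 274} = \frac{1}{68233}$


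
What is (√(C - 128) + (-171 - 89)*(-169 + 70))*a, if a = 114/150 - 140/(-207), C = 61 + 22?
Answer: 4251676/115 + 7433*I*√5/1725 ≈ 36971.0 + 9.6352*I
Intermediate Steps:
C = 83
a = 7433/5175 (a = 114*(1/150) - 140*(-1/207) = 19/25 + 140/207 = 7433/5175 ≈ 1.4363)
(√(C - 128) + (-171 - 89)*(-169 + 70))*a = (√(83 - 128) + (-171 - 89)*(-169 + 70))*(7433/5175) = (√(-45) - 260*(-99))*(7433/5175) = (3*I*√5 + 25740)*(7433/5175) = (25740 + 3*I*√5)*(7433/5175) = 4251676/115 + 7433*I*√5/1725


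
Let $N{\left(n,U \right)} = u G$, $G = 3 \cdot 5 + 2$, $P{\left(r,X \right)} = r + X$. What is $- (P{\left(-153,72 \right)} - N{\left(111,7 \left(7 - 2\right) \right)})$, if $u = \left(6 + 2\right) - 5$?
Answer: $132$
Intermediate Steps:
$P{\left(r,X \right)} = X + r$
$G = 17$ ($G = 15 + 2 = 17$)
$u = 3$ ($u = 8 - 5 = 3$)
$N{\left(n,U \right)} = 51$ ($N{\left(n,U \right)} = 3 \cdot 17 = 51$)
$- (P{\left(-153,72 \right)} - N{\left(111,7 \left(7 - 2\right) \right)}) = - (\left(72 - 153\right) - 51) = - (-81 - 51) = \left(-1\right) \left(-132\right) = 132$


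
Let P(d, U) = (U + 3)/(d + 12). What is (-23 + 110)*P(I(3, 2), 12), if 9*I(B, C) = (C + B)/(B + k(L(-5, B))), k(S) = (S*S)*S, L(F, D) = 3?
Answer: 70470/649 ≈ 108.58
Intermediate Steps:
k(S) = S**3 (k(S) = S**2*S = S**3)
I(B, C) = (B + C)/(9*(27 + B)) (I(B, C) = ((C + B)/(B + 3**3))/9 = ((B + C)/(B + 27))/9 = ((B + C)/(27 + B))/9 = (B + C)/(9*(27 + B)))
P(d, U) = (3 + U)/(12 + d)
(-23 + 110)*P(I(3, 2), 12) = (-23 + 110)*((3 + 12)/(12 + (3 + 2)/(9*(27 + 3)))) = 87*(15/(12 + (1/9)*5/30)) = 87*(15/(12 + (1/9)*(1/30)*5)) = 87*(15/(12 + 1/54)) = 87*(15/(649/54)) = 87*((54/649)*15) = 87*(810/649) = 70470/649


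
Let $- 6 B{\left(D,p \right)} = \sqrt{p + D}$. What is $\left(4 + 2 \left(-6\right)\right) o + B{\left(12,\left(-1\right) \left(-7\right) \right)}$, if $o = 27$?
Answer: $-216 - \frac{\sqrt{19}}{6} \approx -216.73$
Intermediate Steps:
$B{\left(D,p \right)} = - \frac{\sqrt{D + p}}{6}$ ($B{\left(D,p \right)} = - \frac{\sqrt{p + D}}{6} = - \frac{\sqrt{D + p}}{6}$)
$\left(4 + 2 \left(-6\right)\right) o + B{\left(12,\left(-1\right) \left(-7\right) \right)} = \left(4 + 2 \left(-6\right)\right) 27 - \frac{\sqrt{12 - -7}}{6} = \left(4 - 12\right) 27 - \frac{\sqrt{12 + 7}}{6} = \left(-8\right) 27 - \frac{\sqrt{19}}{6} = -216 - \frac{\sqrt{19}}{6}$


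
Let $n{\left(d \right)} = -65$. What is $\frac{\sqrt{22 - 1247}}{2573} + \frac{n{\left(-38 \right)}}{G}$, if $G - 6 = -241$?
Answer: $\frac{13}{47} + \frac{35 i}{2573} \approx 0.2766 + 0.013603 i$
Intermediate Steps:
$G = -235$ ($G = 6 - 241 = -235$)
$\frac{\sqrt{22 - 1247}}{2573} + \frac{n{\left(-38 \right)}}{G} = \frac{\sqrt{22 - 1247}}{2573} - \frac{65}{-235} = \sqrt{-1225} \cdot \frac{1}{2573} - - \frac{13}{47} = 35 i \frac{1}{2573} + \frac{13}{47} = \frac{35 i}{2573} + \frac{13}{47} = \frac{13}{47} + \frac{35 i}{2573}$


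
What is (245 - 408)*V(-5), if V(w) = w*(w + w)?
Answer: -8150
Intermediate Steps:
V(w) = 2*w**2 (V(w) = w*(2*w) = 2*w**2)
(245 - 408)*V(-5) = (245 - 408)*(2*(-5)**2) = -326*25 = -163*50 = -8150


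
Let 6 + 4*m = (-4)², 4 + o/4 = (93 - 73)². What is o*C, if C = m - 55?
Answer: -83160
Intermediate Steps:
o = 1584 (o = -16 + 4*(93 - 73)² = -16 + 4*20² = -16 + 4*400 = -16 + 1600 = 1584)
m = 5/2 (m = -3/2 + (¼)*(-4)² = -3/2 + (¼)*16 = -3/2 + 4 = 5/2 ≈ 2.5000)
C = -105/2 (C = 5/2 - 55 = -105/2 ≈ -52.500)
o*C = 1584*(-105/2) = -83160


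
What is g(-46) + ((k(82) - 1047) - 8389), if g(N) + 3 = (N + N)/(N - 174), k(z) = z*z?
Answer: -149302/55 ≈ -2714.6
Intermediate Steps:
k(z) = z²
g(N) = -3 + 2*N/(-174 + N) (g(N) = -3 + (N + N)/(N - 174) = -3 + (2*N)/(-174 + N) = -3 + 2*N/(-174 + N))
g(-46) + ((k(82) - 1047) - 8389) = (522 - 1*(-46))/(-174 - 46) + ((82² - 1047) - 8389) = (522 + 46)/(-220) + ((6724 - 1047) - 8389) = -1/220*568 + (5677 - 8389) = -142/55 - 2712 = -149302/55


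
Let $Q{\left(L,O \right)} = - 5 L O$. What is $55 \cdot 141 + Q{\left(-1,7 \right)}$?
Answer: $7790$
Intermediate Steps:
$Q{\left(L,O \right)} = - 5 L O$
$55 \cdot 141 + Q{\left(-1,7 \right)} = 55 \cdot 141 - \left(-5\right) 7 = 7755 + 35 = 7790$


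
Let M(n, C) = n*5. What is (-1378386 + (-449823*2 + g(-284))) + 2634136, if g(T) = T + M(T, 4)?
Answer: 354400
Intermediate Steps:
M(n, C) = 5*n
g(T) = 6*T (g(T) = T + 5*T = 6*T)
(-1378386 + (-449823*2 + g(-284))) + 2634136 = (-1378386 + (-449823*2 + 6*(-284))) + 2634136 = (-1378386 + (-899646 - 1704)) + 2634136 = (-1378386 - 901350) + 2634136 = -2279736 + 2634136 = 354400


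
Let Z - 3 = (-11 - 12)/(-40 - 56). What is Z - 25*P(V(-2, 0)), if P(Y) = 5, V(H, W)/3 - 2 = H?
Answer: -11689/96 ≈ -121.76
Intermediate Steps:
Z = 311/96 (Z = 3 + (-11 - 12)/(-40 - 56) = 3 - 23/(-96) = 3 - 23*(-1/96) = 3 + 23/96 = 311/96 ≈ 3.2396)
V(H, W) = 6 + 3*H
Z - 25*P(V(-2, 0)) = 311/96 - 25*5 = 311/96 - 125 = -11689/96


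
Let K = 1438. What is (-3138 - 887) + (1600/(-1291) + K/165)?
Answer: -855792917/213015 ≈ -4017.5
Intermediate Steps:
(-3138 - 887) + (1600/(-1291) + K/165) = (-3138 - 887) + (1600/(-1291) + 1438/165) = -4025 + (1600*(-1/1291) + 1438*(1/165)) = -4025 + (-1600/1291 + 1438/165) = -4025 + 1592458/213015 = -855792917/213015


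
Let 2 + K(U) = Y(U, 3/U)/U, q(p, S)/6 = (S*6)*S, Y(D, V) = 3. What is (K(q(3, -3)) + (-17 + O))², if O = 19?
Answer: 1/11664 ≈ 8.5734e-5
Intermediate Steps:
q(p, S) = 36*S² (q(p, S) = 6*((S*6)*S) = 6*((6*S)*S) = 6*(6*S²) = 36*S²)
K(U) = -2 + 3/U
(K(q(3, -3)) + (-17 + O))² = ((-2 + 3/((36*(-3)²))) + (-17 + 19))² = ((-2 + 3/((36*9))) + 2)² = ((-2 + 3/324) + 2)² = ((-2 + 3*(1/324)) + 2)² = ((-2 + 1/108) + 2)² = (-215/108 + 2)² = (1/108)² = 1/11664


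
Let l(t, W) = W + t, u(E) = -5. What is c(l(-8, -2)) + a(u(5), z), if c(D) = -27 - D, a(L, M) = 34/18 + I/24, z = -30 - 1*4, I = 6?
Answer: -535/36 ≈ -14.861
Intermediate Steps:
z = -34 (z = -30 - 4 = -34)
a(L, M) = 77/36 (a(L, M) = 34/18 + 6/24 = 34*(1/18) + 6*(1/24) = 17/9 + ¼ = 77/36)
c(l(-8, -2)) + a(u(5), z) = (-27 - (-2 - 8)) + 77/36 = (-27 - 1*(-10)) + 77/36 = (-27 + 10) + 77/36 = -17 + 77/36 = -535/36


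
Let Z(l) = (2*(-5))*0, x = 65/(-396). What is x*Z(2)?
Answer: 0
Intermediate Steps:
x = -65/396 (x = 65*(-1/396) = -65/396 ≈ -0.16414)
Z(l) = 0 (Z(l) = -10*0 = 0)
x*Z(2) = -65/396*0 = 0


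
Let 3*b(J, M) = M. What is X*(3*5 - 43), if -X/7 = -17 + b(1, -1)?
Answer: -10192/3 ≈ -3397.3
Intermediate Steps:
b(J, M) = M/3
X = 364/3 (X = -7*(-17 + (⅓)*(-1)) = -7*(-17 - ⅓) = -7*(-52/3) = 364/3 ≈ 121.33)
X*(3*5 - 43) = 364*(3*5 - 43)/3 = 364*(15 - 43)/3 = (364/3)*(-28) = -10192/3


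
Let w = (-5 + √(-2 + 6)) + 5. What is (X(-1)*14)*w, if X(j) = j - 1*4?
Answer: -140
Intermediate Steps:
X(j) = -4 + j (X(j) = j - 4 = -4 + j)
w = 2 (w = (-5 + √4) + 5 = (-5 + 2) + 5 = -3 + 5 = 2)
(X(-1)*14)*w = ((-4 - 1)*14)*2 = -5*14*2 = -70*2 = -140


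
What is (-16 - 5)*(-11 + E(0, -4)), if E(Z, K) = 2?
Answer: 189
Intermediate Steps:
(-16 - 5)*(-11 + E(0, -4)) = (-16 - 5)*(-11 + 2) = -21*(-9) = 189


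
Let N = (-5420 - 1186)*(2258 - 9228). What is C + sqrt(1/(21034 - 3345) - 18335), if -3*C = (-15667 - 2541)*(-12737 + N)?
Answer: 838133959264/3 + I*sqrt(324327814)/133 ≈ 2.7938e+11 + 135.41*I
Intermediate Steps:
N = 46043820 (N = -6606*(-6970) = 46043820)
C = 838133959264/3 (C = -(-15667 - 2541)*(-12737 + 46043820)/3 = -(-18208)*46031083/3 = -1/3*(-838133959264) = 838133959264/3 ≈ 2.7938e+11)
C + sqrt(1/(21034 - 3345) - 18335) = 838133959264/3 + sqrt(1/(21034 - 3345) - 18335) = 838133959264/3 + sqrt(1/17689 - 18335) = 838133959264/3 + sqrt(-324327814/17689) = 838133959264/3 + I*sqrt(324327814)/133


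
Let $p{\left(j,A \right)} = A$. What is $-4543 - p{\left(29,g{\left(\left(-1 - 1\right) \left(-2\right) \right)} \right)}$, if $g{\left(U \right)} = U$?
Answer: $-4547$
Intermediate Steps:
$-4543 - p{\left(29,g{\left(\left(-1 - 1\right) \left(-2\right) \right)} \right)} = -4543 - \left(-1 - 1\right) \left(-2\right) = -4543 - \left(-2\right) \left(-2\right) = -4543 - 4 = -4547$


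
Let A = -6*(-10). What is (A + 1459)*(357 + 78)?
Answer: 660765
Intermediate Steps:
A = 60
(A + 1459)*(357 + 78) = (60 + 1459)*(357 + 78) = 1519*435 = 660765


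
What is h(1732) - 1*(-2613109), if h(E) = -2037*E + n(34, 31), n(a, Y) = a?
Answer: -914941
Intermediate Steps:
h(E) = 34 - 2037*E (h(E) = -2037*E + 34 = 34 - 2037*E)
h(1732) - 1*(-2613109) = (34 - 2037*1732) - 1*(-2613109) = (34 - 3528084) + 2613109 = -3528050 + 2613109 = -914941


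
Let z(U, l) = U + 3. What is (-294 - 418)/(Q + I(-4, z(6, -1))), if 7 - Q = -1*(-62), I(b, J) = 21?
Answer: 356/17 ≈ 20.941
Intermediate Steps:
z(U, l) = 3 + U
Q = -55 (Q = 7 - (-1)*(-62) = 7 - 1*62 = 7 - 62 = -55)
(-294 - 418)/(Q + I(-4, z(6, -1))) = (-294 - 418)/(-55 + 21) = -712/(-34) = -712*(-1/34) = 356/17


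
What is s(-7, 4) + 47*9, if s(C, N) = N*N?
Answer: 439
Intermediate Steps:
s(C, N) = N²
s(-7, 4) + 47*9 = 4² + 47*9 = 16 + 423 = 439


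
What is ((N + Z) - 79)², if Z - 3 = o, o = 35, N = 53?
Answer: 144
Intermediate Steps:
Z = 38 (Z = 3 + 35 = 38)
((N + Z) - 79)² = ((53 + 38) - 79)² = (91 - 79)² = 12² = 144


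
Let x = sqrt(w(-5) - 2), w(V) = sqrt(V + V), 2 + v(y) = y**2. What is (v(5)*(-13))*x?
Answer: -299*sqrt(-2 + I*sqrt(10)) ≈ -279.02 - 506.61*I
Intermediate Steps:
v(y) = -2 + y**2
w(V) = sqrt(2)*sqrt(V) (w(V) = sqrt(2*V) = sqrt(2)*sqrt(V))
x = sqrt(-2 + I*sqrt(10)) (x = sqrt(sqrt(2)*sqrt(-5) - 2) = sqrt(sqrt(2)*(I*sqrt(5)) - 2) = sqrt(I*sqrt(10) - 2) = sqrt(-2 + I*sqrt(10)) ≈ 0.93318 + 1.6944*I)
(v(5)*(-13))*x = ((-2 + 5**2)*(-13))*sqrt(-2 + I*sqrt(10)) = ((-2 + 25)*(-13))*sqrt(-2 + I*sqrt(10)) = (23*(-13))*sqrt(-2 + I*sqrt(10)) = -299*sqrt(-2 + I*sqrt(10))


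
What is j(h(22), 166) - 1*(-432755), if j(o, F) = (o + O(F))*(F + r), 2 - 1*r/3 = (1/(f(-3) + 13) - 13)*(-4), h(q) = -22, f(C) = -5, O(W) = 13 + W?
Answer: 871005/2 ≈ 4.3550e+5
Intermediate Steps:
r = -297/2 (r = 6 - 3*(1/(-5 + 13) - 13)*(-4) = 6 - 3*(1/8 - 13)*(-4) = 6 - (-309)*(-4)/8 = 6 - 3*103/2 = 6 - 309/2 = -297/2 ≈ -148.50)
j(o, F) = (-297/2 + F)*(13 + F + o) (j(o, F) = (o + (13 + F))*(F - 297/2) = (13 + F + o)*(-297/2 + F) = (-297/2 + F)*(13 + F + o))
j(h(22), 166) - 1*(-432755) = (-3861/2 + 166**2 - 297/2*(-22) - 271/2*166 + 166*(-22)) - 1*(-432755) = (-3861/2 + 27556 + 3267 - 22493 - 3652) + 432755 = 5495/2 + 432755 = 871005/2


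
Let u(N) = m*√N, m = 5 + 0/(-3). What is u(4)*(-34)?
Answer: -340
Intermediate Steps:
m = 5 (m = 5 + 0*(-⅓) = 5 + 0 = 5)
u(N) = 5*√N
u(4)*(-34) = (5*√4)*(-34) = (5*2)*(-34) = 10*(-34) = -340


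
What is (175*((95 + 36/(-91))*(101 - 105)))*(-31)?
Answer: 26687900/13 ≈ 2.0529e+6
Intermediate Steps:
(175*((95 + 36/(-91))*(101 - 105)))*(-31) = (175*((95 + 36*(-1/91))*(-4)))*(-31) = (175*((95 - 36/91)*(-4)))*(-31) = (175*((8609/91)*(-4)))*(-31) = (175*(-34436/91))*(-31) = -860900/13*(-31) = 26687900/13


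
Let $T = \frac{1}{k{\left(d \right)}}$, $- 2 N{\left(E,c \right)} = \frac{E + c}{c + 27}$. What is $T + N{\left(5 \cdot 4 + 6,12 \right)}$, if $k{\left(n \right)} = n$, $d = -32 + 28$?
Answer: $- \frac{115}{156} \approx -0.73718$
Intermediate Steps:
$d = -4$
$N{\left(E,c \right)} = - \frac{E + c}{2 \left(27 + c\right)}$ ($N{\left(E,c \right)} = - \frac{\left(E + c\right) \frac{1}{c + 27}}{2} = - \frac{\left(E + c\right) \frac{1}{27 + c}}{2} = - \frac{\frac{1}{27 + c} \left(E + c\right)}{2} = - \frac{E + c}{2 \left(27 + c\right)}$)
$T = - \frac{1}{4}$ ($T = \frac{1}{-4} = - \frac{1}{4} \approx -0.25$)
$T + N{\left(5 \cdot 4 + 6,12 \right)} = - \frac{1}{4} + \frac{- (5 \cdot 4 + 6) - 12}{2 \left(27 + 12\right)} = - \frac{1}{4} + \frac{- (20 + 6) - 12}{2 \cdot 39} = - \frac{1}{4} + \frac{1}{2} \cdot \frac{1}{39} \left(\left(-1\right) 26 - 12\right) = - \frac{1}{4} + \frac{1}{2} \cdot \frac{1}{39} \left(-26 - 12\right) = - \frac{1}{4} + \frac{1}{2} \cdot \frac{1}{39} \left(-38\right) = - \frac{1}{4} - \frac{19}{39} = - \frac{115}{156}$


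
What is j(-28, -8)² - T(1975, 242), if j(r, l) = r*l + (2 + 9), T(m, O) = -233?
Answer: 55458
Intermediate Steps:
j(r, l) = 11 + l*r (j(r, l) = l*r + 11 = 11 + l*r)
j(-28, -8)² - T(1975, 242) = (11 - 8*(-28))² - 1*(-233) = (11 + 224)² + 233 = 235² + 233 = 55225 + 233 = 55458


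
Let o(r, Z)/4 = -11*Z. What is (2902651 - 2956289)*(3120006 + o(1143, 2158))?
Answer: -162257846452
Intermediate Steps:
o(r, Z) = -44*Z (o(r, Z) = 4*(-11*Z) = -44*Z)
(2902651 - 2956289)*(3120006 + o(1143, 2158)) = (2902651 - 2956289)*(3120006 - 44*2158) = -53638*(3120006 - 94952) = -53638*3025054 = -162257846452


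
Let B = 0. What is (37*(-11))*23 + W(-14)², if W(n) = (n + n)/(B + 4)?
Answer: -9312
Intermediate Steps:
W(n) = n/2 (W(n) = (n + n)/(0 + 4) = (2*n)/4 = (2*n)*(¼) = n/2)
(37*(-11))*23 + W(-14)² = (37*(-11))*23 + ((½)*(-14))² = -407*23 + (-7)² = -9361 + 49 = -9312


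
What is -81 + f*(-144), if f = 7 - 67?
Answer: 8559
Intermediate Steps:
f = -60
-81 + f*(-144) = -81 - 60*(-144) = -81 + 8640 = 8559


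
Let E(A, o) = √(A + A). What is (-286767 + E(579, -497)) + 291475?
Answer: 4708 + √1158 ≈ 4742.0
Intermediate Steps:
E(A, o) = √2*√A (E(A, o) = √(2*A) = √2*√A)
(-286767 + E(579, -497)) + 291475 = (-286767 + √2*√579) + 291475 = (-286767 + √1158) + 291475 = 4708 + √1158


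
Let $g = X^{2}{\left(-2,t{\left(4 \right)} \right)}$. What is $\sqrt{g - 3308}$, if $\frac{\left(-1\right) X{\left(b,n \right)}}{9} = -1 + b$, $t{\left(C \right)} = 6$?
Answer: $i \sqrt{2579} \approx 50.784 i$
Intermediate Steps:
$X{\left(b,n \right)} = 9 - 9 b$ ($X{\left(b,n \right)} = - 9 \left(-1 + b\right) = 9 - 9 b$)
$g = 729$ ($g = \left(9 - -18\right)^{2} = \left(9 + 18\right)^{2} = 27^{2} = 729$)
$\sqrt{g - 3308} = \sqrt{729 - 3308} = \sqrt{-2579} = i \sqrt{2579}$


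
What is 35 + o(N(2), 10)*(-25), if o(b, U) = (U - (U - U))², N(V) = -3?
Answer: -2465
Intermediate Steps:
o(b, U) = U² (o(b, U) = (U - 1*0)² = (U + 0)² = U²)
35 + o(N(2), 10)*(-25) = 35 + 10²*(-25) = 35 + 100*(-25) = 35 - 2500 = -2465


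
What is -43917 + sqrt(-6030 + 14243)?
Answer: -43917 + sqrt(8213) ≈ -43826.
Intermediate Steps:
-43917 + sqrt(-6030 + 14243) = -43917 + sqrt(8213)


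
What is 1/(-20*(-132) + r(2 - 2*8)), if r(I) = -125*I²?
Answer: -1/21860 ≈ -4.5746e-5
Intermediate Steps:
1/(-20*(-132) + r(2 - 2*8)) = 1/(-20*(-132) - 125*(2 - 2*8)²) = 1/(2640 - 125*(2 - 16)²) = 1/(2640 - 125*(-14)²) = 1/(2640 - 125*196) = 1/(2640 - 24500) = 1/(-21860) = -1/21860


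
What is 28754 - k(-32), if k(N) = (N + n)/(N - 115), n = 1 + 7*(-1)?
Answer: 4226800/147 ≈ 28754.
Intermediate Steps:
n = -6 (n = 1 - 7 = -6)
k(N) = (-6 + N)/(-115 + N) (k(N) = (N - 6)/(N - 115) = (-6 + N)/(-115 + N))
28754 - k(-32) = 28754 - (-6 - 32)/(-115 - 32) = 28754 - (-38)/(-147) = 28754 - (-1)*(-38)/147 = 28754 - 1*38/147 = 28754 - 38/147 = 4226800/147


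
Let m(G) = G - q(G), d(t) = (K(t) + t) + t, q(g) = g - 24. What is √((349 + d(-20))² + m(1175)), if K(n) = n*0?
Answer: √95505 ≈ 309.04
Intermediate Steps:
K(n) = 0
q(g) = -24 + g
d(t) = 2*t (d(t) = (0 + t) + t = t + t = 2*t)
m(G) = 24 (m(G) = G - (-24 + G) = G + (24 - G) = 24)
√((349 + d(-20))² + m(1175)) = √((349 + 2*(-20))² + 24) = √((349 - 40)² + 24) = √(309² + 24) = √(95481 + 24) = √95505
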